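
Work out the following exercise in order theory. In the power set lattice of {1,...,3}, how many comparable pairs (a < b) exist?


A comparable pair {a,b} has a < b or b < a in the order.
Count unordered pairs where one element is strictly below the other.
Examples: {{},{1}}, {{},{2}}, {{},{3}}, {{},{1,2}}, ...
Total comparable pairs: 19


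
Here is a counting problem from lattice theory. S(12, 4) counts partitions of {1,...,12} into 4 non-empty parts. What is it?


S(n,k) = k*S(n-1,k) + S(n-1,k-1).
S(11,4) = 145750, S(11,3) = 28501
S(12,4) = 4*145750 + 28501 = 583000 + 28501
S(12,4) = 611501


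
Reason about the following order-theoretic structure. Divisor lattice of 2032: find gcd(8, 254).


In a divisor lattice, meet = gcd (greatest common divisor).
By Euclidean algorithm or factoring: gcd(8,254) = 2


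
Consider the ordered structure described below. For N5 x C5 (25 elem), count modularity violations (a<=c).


Modular law: if a <= c then a v (b ^ c) = (a v b) ^ c.
Check all triples (a,b,c) with a <= c among 25 elements.
  e.g. a=(a,0), b=(c,0), c=(b,0): lhs=(a,0) != rhs=(b,0)
  e.g. a=(a,0), b=(c,1), c=(b,0): lhs=(a,0) != rhs=(b,0)
Total violating triples: 75


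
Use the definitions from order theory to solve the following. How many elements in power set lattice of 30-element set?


Power set = 2^n.
2^30 = 1073741824


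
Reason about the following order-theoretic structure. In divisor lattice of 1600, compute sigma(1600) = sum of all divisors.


sigma(n) = sum of divisors.
Divisors of 1600: [1, 2, 4, 5, 8, 10, 16, 20, 25, 32, 40, 50, 64, 80, 100, 160, 200, 320, 400, 800, 1600]
Sum = 3937


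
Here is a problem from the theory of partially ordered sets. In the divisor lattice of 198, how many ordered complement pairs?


Complement pair (a,b): a meet b = bottom, a join b = top.
Here: gcd(a,b)=1 and lcm(a,b)=198, i.e. a*b=198 with a,b coprime.
Pairs found: (1,198), (2,99), (9,22), (11,18), ... (4 more)
Total ordered pairs: 8


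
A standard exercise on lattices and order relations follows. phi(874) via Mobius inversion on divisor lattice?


phi(n) = n * prod_{p|n} (1 - 1/p).
Prime divisors of 874: [2, 19, 23]
phi(874) = 874 * (1 - 1/2) * (1 - 1/19) * (1 - 1/23)
phi(874) = 396


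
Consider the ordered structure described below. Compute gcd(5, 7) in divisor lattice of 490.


In a divisor lattice, meet = gcd (greatest common divisor).
By Euclidean algorithm or factoring: gcd(5,7) = 1


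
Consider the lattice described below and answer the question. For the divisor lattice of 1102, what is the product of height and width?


Height = length of longest chain minus 1; width = size of largest antichain.
A maximum chain: 1 | 29 | 551 | 1102  (height 3).
A maximum antichain: {2, 19, 29}  (width 3).
Product = 3 * 3 = 9


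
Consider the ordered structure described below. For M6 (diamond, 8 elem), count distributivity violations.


Distributive law: a ^ (b v c) = (a ^ b) v (a ^ c).
Check all 8^3 = 512 ordered triples (a,b,c).
  e.g. a=a1, b=a2, c=a3: lhs=a1 != rhs=0
  e.g. a=a1, b=a2, c=a4: lhs=a1 != rhs=0
Total violating triples: 120


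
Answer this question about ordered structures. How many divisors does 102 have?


Divisors of 102: [1, 2, 3, 6, 17, 34, 51, 102]
Count: 8


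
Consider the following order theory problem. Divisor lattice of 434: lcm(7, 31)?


Join=lcm.
gcd(7,31)=1
lcm=217


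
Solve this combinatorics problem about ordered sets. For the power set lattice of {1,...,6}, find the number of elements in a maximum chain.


A chain is a totally ordered subset; we count the number of elements in a maximum chain.
Compute, for each element x, the size of the longest chain ending at x:
  {}: 1
  {1}: 2
  {2}: 2
  {3}: 2
  {4}: 2
  {5}: 2
  ...
A maximum chain: {} < {1} < {1,2} < {1,2,3} < {1,2,3,4} < {1,2,3,4,5} < {1,2,3,4,5,6}
Number of elements in the longest chain: 7


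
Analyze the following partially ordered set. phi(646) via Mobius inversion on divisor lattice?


phi(n) = n * prod_{p|n} (1 - 1/p).
Prime divisors of 646: [2, 17, 19]
phi(646) = 646 * (1 - 1/2) * (1 - 1/17) * (1 - 1/19)
phi(646) = 288


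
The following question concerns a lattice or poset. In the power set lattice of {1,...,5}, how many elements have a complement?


An element a is complemented if some b has a meet b = bottom, a join b = top.
every subset A has complement S\A, so all elements are complemented.
Complemented elements: {}, {1}, {2}, {3}, {4}, {5}, ... (26 more)
Count: 32


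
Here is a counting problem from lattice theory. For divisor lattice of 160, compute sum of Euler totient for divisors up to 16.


Divisors of 160 up to 16: [1, 2, 4, 5, 8, 10, 16]
phi values: [1, 1, 2, 4, 4, 4, 8]
Sum = 24


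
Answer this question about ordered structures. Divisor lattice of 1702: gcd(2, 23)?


Meet=gcd.
gcd(2,23)=1


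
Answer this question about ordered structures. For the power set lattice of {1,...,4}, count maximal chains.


A maximal chain goes from the minimum element to a maximal element via cover relations.
Counting all min-to-max paths in the cover graph.
Total maximal chains: 24


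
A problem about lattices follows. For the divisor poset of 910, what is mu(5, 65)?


In a divisor lattice, mu(a,b) = mu(b/a) where mu is the classical Mobius function.
b/a = 65/5 = 13
Prime factorization of 13: primes [13]
13 is squarefree with 1 prime factor(s), so mu(13) = (-1)^1 = -1


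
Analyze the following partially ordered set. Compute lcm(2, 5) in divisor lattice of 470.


In a divisor lattice, join = lcm (least common multiple).
gcd(2,5) = 1
lcm(2,5) = 2*5/gcd = 10/1 = 10


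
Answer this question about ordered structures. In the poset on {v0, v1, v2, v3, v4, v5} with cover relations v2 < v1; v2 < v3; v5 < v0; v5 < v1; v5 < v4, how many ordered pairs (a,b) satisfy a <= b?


The order relation is {(a,b) : a <= b}, reflexive so it includes (a,a).
Examples: (v0,v0), (v1,v1), (v2,v1), (v2,v2), (v2,v3), ...
Total ordered pairs: 11


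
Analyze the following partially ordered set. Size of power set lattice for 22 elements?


Power set = 2^n.
2^22 = 4194304


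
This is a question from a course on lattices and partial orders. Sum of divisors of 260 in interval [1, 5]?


Interval [1,5] in divisors of 260: [1, 5]
Sum = 6


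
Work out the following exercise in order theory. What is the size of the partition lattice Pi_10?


B(n) = number of set partitions of an n-element set.
B(n) satisfies the recurrence: B(n+1) = sum_k C(n,k)*B(k).
B(10) = 115975


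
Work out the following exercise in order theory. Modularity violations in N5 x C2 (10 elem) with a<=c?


Modular law: if a <= c then a v (b ^ c) = (a v b) ^ c.
Check all triples (a,b,c) with a <= c among 10 elements.
  e.g. a=(a,0), b=(c,0), c=(b,0): lhs=(a,0) != rhs=(b,0)
  e.g. a=(a,0), b=(c,1), c=(b,0): lhs=(a,0) != rhs=(b,0)
Total violating triples: 6


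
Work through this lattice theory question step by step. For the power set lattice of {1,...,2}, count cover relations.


A cover relation a -< b holds when a < b with no c strictly between.
Cover relations:
  {} -< {1}
  {} -< {2}
  {1} -< {1,2}
  {2} -< {1,2}
Total: 4


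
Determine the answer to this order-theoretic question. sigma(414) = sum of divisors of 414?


sigma(n) = sum of divisors.
Divisors of 414: [1, 2, 3, 6, 9, 18, 23, 46, 69, 138, 207, 414]
Sum = 936


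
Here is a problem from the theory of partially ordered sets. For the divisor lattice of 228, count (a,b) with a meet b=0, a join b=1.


Complement pair (a,b): a meet b = bottom, a join b = top.
Here: gcd(a,b)=1 and lcm(a,b)=228, i.e. a*b=228 with a,b coprime.
Pairs found: (1,228), (3,76), (4,57), (12,19), ... (4 more)
Total ordered pairs: 8


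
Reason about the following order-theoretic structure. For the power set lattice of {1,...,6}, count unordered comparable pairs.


A comparable pair {a,b} has a < b or b < a in the order.
Count unordered pairs where one element is strictly below the other.
Examples: {{},{1}}, {{},{2}}, {{},{3}}, {{},{4}}, ...
Total comparable pairs: 665


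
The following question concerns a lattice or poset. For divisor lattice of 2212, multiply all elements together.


Divisors of 2212: [1, 2, 4, 7, 14, 28, 79, 158, 316, 553, 1106, 2212]
Product = n^(d(n)/2) = 2212^(12/2)
Product = 117141487839601168384


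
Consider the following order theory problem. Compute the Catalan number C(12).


C(n) = C(2n, n) / (n+1).
C(24, 12) = 2704156
C(12) = 2704156 / 13 = 208012


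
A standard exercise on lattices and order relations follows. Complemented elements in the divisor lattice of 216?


An element a is complemented if some b has a meet b = bottom, a join b = top.
a is complemented iff gcd(a, n/a)=1, i.e. a is a unitary divisor of 216.
Complemented elements: 1, 8, 27, 216
Count: 4


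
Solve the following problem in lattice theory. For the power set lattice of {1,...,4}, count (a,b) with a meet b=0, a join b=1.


Complement pair (a,b): a meet b = bottom, a join b = top.
Here: A intersect B = {} and A union B = {1,...,4}.
Pairs found: ({},{1,2,3,4}), ({1},{2,3,4}), ({2},{1,3,4}), ({3},{1,2,4}), ... (12 more)
Total ordered pairs: 16


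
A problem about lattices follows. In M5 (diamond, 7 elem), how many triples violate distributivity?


Distributive law: a ^ (b v c) = (a ^ b) v (a ^ c).
Check all 7^3 = 343 ordered triples (a,b,c).
  e.g. a=a1, b=a2, c=a3: lhs=a1 != rhs=0
  e.g. a=a1, b=a2, c=a4: lhs=a1 != rhs=0
Total violating triples: 60


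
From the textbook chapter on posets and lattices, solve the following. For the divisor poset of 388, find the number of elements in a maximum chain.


A chain is a totally ordered subset; we count the number of elements in a maximum chain.
Compute, for each element x, the size of the longest chain ending at x:
  1: 1
  2: 2
  97: 2
  4: 3
  194: 3
  388: 4
A maximum chain: 1 < 2 < 4 < 388
Number of elements in the longest chain: 4


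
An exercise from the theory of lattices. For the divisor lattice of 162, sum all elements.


sigma(n) = sum of divisors.
Divisors of 162: [1, 2, 3, 6, 9, 18, 27, 54, 81, 162]
Sum = 363


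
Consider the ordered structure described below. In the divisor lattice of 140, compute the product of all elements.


Divisors of 140: [1, 2, 4, 5, 7, 10, 14, 20, 28, 35, 70, 140]
Product = n^(d(n)/2) = 140^(12/2)
Product = 7529536000000


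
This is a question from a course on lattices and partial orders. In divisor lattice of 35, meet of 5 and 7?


In a divisor lattice, meet = gcd (greatest common divisor).
By Euclidean algorithm or factoring: gcd(5,7) = 1


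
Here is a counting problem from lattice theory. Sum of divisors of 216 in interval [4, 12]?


Interval [4,12] in divisors of 216: [4, 12]
Sum = 16


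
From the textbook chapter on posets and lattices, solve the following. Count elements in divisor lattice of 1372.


Divisors of 1372: [1, 2, 4, 7, 14, 28, 49, 98, 196, 343, 686, 1372]
Count: 12


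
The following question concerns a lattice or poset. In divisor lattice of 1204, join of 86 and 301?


In a divisor lattice, join = lcm (least common multiple).
gcd(86,301) = 43
lcm(86,301) = 86*301/gcd = 25886/43 = 602


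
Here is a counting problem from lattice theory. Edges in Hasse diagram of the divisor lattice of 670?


A cover relation a -< b holds when a < b with no c strictly between.
Cover relations:
  1 -< 2
  1 -< 5
  1 -< 67
  2 -< 10
  2 -< 134
  5 -< 10
  5 -< 335
  10 -< 670
  ...4 more
Total: 12


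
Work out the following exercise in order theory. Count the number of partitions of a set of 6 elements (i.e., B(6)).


B(n) = number of set partitions of an n-element set.
B(n) satisfies the recurrence: B(n+1) = sum_k C(n,k)*B(k).
B(6) = 203


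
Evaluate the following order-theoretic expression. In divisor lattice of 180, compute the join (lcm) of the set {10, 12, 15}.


In a divisor lattice, join = lcm (least common multiple).
Compute lcm iteratively: start with first element, then lcm(current, next).
Elements: [10, 12, 15]
lcm(10,12) = 60
lcm(60,15) = 60
Final lcm = 60


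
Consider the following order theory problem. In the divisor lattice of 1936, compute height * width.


Height = length of longest chain minus 1; width = size of largest antichain.
A maximum chain: 1 | 11 | 121 | 242 | 484 | 968 | 1936  (height 6).
A maximum antichain: {4, 22, 121}  (width 3).
Product = 6 * 3 = 18


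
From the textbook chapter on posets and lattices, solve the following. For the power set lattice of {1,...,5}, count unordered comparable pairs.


A comparable pair {a,b} has a < b or b < a in the order.
Count unordered pairs where one element is strictly below the other.
Examples: {{},{1}}, {{},{2}}, {{},{3}}, {{},{4}}, ...
Total comparable pairs: 211


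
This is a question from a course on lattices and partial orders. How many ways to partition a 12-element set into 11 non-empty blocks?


S(n,k) = k*S(n-1,k) + S(n-1,k-1).
S(11,11) = 1, S(11,10) = 55
S(12,11) = 11*1 + 55 = 11 + 55
S(12,11) = 66


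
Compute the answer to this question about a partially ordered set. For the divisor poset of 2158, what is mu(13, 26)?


In a divisor lattice, mu(a,b) = mu(b/a) where mu is the classical Mobius function.
b/a = 26/13 = 2
Prime factorization of 2: primes [2]
2 is squarefree with 1 prime factor(s), so mu(2) = (-1)^1 = -1


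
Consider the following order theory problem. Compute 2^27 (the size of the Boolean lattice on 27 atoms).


Power set = 2^n.
2^27 = 134217728


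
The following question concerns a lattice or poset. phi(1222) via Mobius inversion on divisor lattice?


phi(n) = n * prod_{p|n} (1 - 1/p).
Prime divisors of 1222: [2, 13, 47]
phi(1222) = 1222 * (1 - 1/2) * (1 - 1/13) * (1 - 1/47)
phi(1222) = 552


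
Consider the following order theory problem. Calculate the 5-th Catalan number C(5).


C(n) = C(2n, n) / (n+1).
C(10, 5) = 252
C(5) = 252 / 6 = 42


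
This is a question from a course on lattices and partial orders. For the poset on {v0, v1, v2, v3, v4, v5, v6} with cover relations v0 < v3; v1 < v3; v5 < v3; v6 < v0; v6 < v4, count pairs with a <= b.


The order relation is {(a,b) : a <= b}, reflexive so it includes (a,a).
Examples: (v0,v0), (v0,v3), (v1,v1), (v1,v3), (v2,v2), ...
Total ordered pairs: 13


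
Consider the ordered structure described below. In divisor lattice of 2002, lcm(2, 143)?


Join=lcm.
gcd(2,143)=1
lcm=286


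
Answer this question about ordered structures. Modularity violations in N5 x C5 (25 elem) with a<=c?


Modular law: if a <= c then a v (b ^ c) = (a v b) ^ c.
Check all triples (a,b,c) with a <= c among 25 elements.
  e.g. a=(a,0), b=(c,0), c=(b,0): lhs=(a,0) != rhs=(b,0)
  e.g. a=(a,0), b=(c,1), c=(b,0): lhs=(a,0) != rhs=(b,0)
Total violating triples: 75


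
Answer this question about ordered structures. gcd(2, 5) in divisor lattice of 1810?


Meet=gcd.
gcd(2,5)=1


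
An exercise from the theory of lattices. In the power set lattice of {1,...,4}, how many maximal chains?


A maximal chain goes from the minimum element to a maximal element via cover relations.
Counting all min-to-max paths in the cover graph.
Total maximal chains: 24


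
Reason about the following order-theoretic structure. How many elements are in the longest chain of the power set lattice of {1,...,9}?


A chain is a totally ordered subset; we count the number of elements in a maximum chain.
Compute, for each element x, the size of the longest chain ending at x:
  {}: 1
  {1}: 2
  {2}: 2
  {3}: 2
  {4}: 2
  {5}: 2
  ...
A maximum chain: {} < {1} < {1,2} < {1,2,3} < {1,2,3,4} < {1,2,3,4,5} < {1,2,3,4,5,6} < {1,2,3,4,5,6,7} < {1,2,3,4,5,6,7,8} < {1,2,3,4,5,6,7,8,9}
Number of elements in the longest chain: 10


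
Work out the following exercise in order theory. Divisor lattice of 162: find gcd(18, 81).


In a divisor lattice, meet = gcd (greatest common divisor).
By Euclidean algorithm or factoring: gcd(18,81) = 9


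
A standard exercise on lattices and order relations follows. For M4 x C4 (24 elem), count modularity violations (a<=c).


Modular law: if a <= c then a v (b ^ c) = (a v b) ^ c.
Check all triples (a,b,c) with a <= c among 24 elements.
This lattice is modular (diamonds M_m and their chain-products are modular).
Total violating triples: 0


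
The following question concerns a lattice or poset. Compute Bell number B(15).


B(n) = number of set partitions of an n-element set.
B(n) satisfies the recurrence: B(n+1) = sum_k C(n,k)*B(k).
B(15) = 1382958545


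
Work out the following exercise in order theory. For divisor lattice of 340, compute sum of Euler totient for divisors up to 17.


Divisors of 340 up to 17: [1, 2, 4, 5, 10, 17]
phi values: [1, 1, 2, 4, 4, 16]
Sum = 28


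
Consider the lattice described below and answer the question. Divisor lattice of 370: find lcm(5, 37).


In a divisor lattice, join = lcm (least common multiple).
gcd(5,37) = 1
lcm(5,37) = 5*37/gcd = 185/1 = 185


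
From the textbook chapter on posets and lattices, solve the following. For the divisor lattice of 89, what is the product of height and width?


Height = length of longest chain minus 1; width = size of largest antichain.
A maximum chain: 1 | 89  (height 1).
A maximum antichain: {1}  (width 1).
Product = 1 * 1 = 1


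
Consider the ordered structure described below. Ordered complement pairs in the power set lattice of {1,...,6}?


Complement pair (a,b): a meet b = bottom, a join b = top.
Here: A intersect B = {} and A union B = {1,...,6}.
Pairs found: ({},{1,2,3,4,5,6}), ({1},{2,3,4,5,6}), ({2},{1,3,4,5,6}), ({3},{1,2,4,5,6}), ... (60 more)
Total ordered pairs: 64


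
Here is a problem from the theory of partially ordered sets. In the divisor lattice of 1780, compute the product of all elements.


Divisors of 1780: [1, 2, 4, 5, 10, 20, 89, 178, 356, 445, 890, 1780]
Product = n^(d(n)/2) = 1780^(12/2)
Product = 31806802621504000000


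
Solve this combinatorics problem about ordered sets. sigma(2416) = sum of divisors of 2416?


sigma(n) = sum of divisors.
Divisors of 2416: [1, 2, 4, 8, 16, 151, 302, 604, 1208, 2416]
Sum = 4712


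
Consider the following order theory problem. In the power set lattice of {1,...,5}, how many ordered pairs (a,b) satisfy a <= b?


The order relation is {(a,b) : a <= b}, reflexive so it includes (a,a).
Examples: ({},{}), ({},{1,2}), ({},{1,2,3}), ({},{1,2,3,4}), ({},{1,2,3,4,5}), ...
Total ordered pairs: 243


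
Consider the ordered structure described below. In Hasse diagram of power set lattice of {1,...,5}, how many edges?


A cover relation a -< b holds when a < b with no c strictly between.
Cover relations:
  {} -< {1}
  {} -< {2}
  {} -< {3}
  {} -< {4}
  {} -< {5}
  {1} -< {1,2}
  {1} -< {1,3}
  {1} -< {1,4}
  ...72 more
Total: 80


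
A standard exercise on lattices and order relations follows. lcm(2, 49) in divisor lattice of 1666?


Join=lcm.
gcd(2,49)=1
lcm=98


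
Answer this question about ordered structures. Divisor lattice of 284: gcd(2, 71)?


Meet=gcd.
gcd(2,71)=1


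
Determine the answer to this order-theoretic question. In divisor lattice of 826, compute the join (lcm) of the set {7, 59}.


In a divisor lattice, join = lcm (least common multiple).
Compute lcm iteratively: start with first element, then lcm(current, next).
Elements: [7, 59]
lcm(7,59) = 413
Final lcm = 413


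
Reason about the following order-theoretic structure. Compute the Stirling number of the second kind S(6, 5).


S(n,k) = k*S(n-1,k) + S(n-1,k-1).
S(5,5) = 1, S(5,4) = 10
S(6,5) = 5*1 + 10 = 5 + 10
S(6,5) = 15


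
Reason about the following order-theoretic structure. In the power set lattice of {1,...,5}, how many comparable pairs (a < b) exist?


A comparable pair {a,b} has a < b or b < a in the order.
Count unordered pairs where one element is strictly below the other.
Examples: {{},{1}}, {{},{2}}, {{},{3}}, {{},{4}}, ...
Total comparable pairs: 211


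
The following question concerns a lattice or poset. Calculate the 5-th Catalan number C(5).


C(n) = C(2n, n) / (n+1).
C(10, 5) = 252
C(5) = 252 / 6 = 42


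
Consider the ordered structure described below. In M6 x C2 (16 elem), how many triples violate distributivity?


Distributive law: a ^ (b v c) = (a ^ b) v (a ^ c).
Check all 16^3 = 4096 ordered triples (a,b,c).
  e.g. a=(a1,0), b=(a2,0), c=(a3,0): lhs=(a1,0) != rhs=(0,0)
  e.g. a=(a1,0), b=(a2,0), c=(a3,1): lhs=(a1,0) != rhs=(0,0)
Total violating triples: 960


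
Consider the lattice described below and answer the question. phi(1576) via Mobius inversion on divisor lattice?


phi(n) = n * prod_{p|n} (1 - 1/p).
Prime divisors of 1576: [2, 197]
phi(1576) = 1576 * (1 - 1/2) * (1 - 1/197)
phi(1576) = 784


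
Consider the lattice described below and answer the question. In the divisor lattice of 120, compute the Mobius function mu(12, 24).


In a divisor lattice, mu(a,b) = mu(b/a) where mu is the classical Mobius function.
b/a = 24/12 = 2
Prime factorization of 2: primes [2]
2 is squarefree with 1 prime factor(s), so mu(2) = (-1)^1 = -1


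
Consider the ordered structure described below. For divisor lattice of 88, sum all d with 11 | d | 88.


Interval [11,88] in divisors of 88: [11, 22, 44, 88]
Sum = 165


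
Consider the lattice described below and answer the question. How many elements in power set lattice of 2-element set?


Power set = 2^n.
2^2 = 4


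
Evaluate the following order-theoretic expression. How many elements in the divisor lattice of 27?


Divisors of 27: [1, 3, 9, 27]
Count: 4


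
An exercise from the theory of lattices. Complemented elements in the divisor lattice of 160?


An element a is complemented if some b has a meet b = bottom, a join b = top.
a is complemented iff gcd(a, n/a)=1, i.e. a is a unitary divisor of 160.
Complemented elements: 1, 5, 32, 160
Count: 4


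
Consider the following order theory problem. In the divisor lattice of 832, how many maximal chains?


A maximal chain goes from the minimum element to a maximal element via cover relations.
Counting all min-to-max paths in the cover graph.
Total maximal chains: 7


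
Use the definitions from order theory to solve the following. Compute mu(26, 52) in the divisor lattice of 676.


In a divisor lattice, mu(a,b) = mu(b/a) where mu is the classical Mobius function.
b/a = 52/26 = 2
Prime factorization of 2: primes [2]
2 is squarefree with 1 prime factor(s), so mu(2) = (-1)^1 = -1


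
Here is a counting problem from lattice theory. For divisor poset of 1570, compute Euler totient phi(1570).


phi(n) = n * prod_{p|n} (1 - 1/p).
Prime divisors of 1570: [2, 5, 157]
phi(1570) = 1570 * (1 - 1/2) * (1 - 1/5) * (1 - 1/157)
phi(1570) = 624


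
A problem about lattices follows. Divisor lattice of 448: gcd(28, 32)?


Meet=gcd.
gcd(28,32)=4


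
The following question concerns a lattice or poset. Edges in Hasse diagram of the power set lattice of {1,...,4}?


A cover relation a -< b holds when a < b with no c strictly between.
Cover relations:
  {} -< {1}
  {} -< {2}
  {} -< {3}
  {} -< {4}
  {1} -< {1,2}
  {1} -< {1,3}
  {1} -< {1,4}
  {2} -< {1,2}
  ...24 more
Total: 32


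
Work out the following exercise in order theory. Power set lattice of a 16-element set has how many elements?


Power set = 2^n.
2^16 = 65536


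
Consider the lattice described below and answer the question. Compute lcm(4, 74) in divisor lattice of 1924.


In a divisor lattice, join = lcm (least common multiple).
gcd(4,74) = 2
lcm(4,74) = 4*74/gcd = 296/2 = 148


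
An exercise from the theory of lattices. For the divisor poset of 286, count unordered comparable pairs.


A comparable pair {a,b} has a < b or b < a in the order.
Count unordered pairs where one element is strictly below the other.
Examples: {1,2}, {1,11}, {1,13}, {1,22}, ...
Total comparable pairs: 19


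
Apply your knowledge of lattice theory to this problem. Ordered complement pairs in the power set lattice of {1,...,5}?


Complement pair (a,b): a meet b = bottom, a join b = top.
Here: A intersect B = {} and A union B = {1,...,5}.
Pairs found: ({},{1,2,3,4,5}), ({1},{2,3,4,5}), ({2},{1,3,4,5}), ({3},{1,2,4,5}), ... (28 more)
Total ordered pairs: 32


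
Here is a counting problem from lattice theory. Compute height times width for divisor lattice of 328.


Height = length of longest chain minus 1; width = size of largest antichain.
A maximum chain: 1 | 41 | 82 | 164 | 328  (height 4).
A maximum antichain: {2, 41}  (width 2).
Product = 4 * 2 = 8


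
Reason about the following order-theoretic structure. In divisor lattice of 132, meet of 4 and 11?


In a divisor lattice, meet = gcd (greatest common divisor).
By Euclidean algorithm or factoring: gcd(4,11) = 1


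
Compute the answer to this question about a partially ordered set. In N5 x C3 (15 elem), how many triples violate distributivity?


Distributive law: a ^ (b v c) = (a ^ b) v (a ^ c).
Check all 15^3 = 3375 ordered triples (a,b,c).
  e.g. a=(b,0), b=(a,0), c=(c,0): lhs=(b,0) != rhs=(a,0)
  e.g. a=(b,0), b=(a,0), c=(c,1): lhs=(b,0) != rhs=(a,0)
Total violating triples: 54


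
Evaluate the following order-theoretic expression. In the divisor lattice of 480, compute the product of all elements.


Divisors of 480: [1, 2, 3, 4, 5, 6, 8, 10, 12, 15, 16, 20, 24, 30, 32, 40, 48, 60, 80, 96, 120, 160, 240, 480]
Product = n^(d(n)/2) = 480^(24/2)
Product = 149587343098087735296000000000000


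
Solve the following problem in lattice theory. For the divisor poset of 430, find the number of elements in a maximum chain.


A chain is a totally ordered subset; we count the number of elements in a maximum chain.
Compute, for each element x, the size of the longest chain ending at x:
  1: 1
  2: 2
  5: 2
  43: 2
  10: 3
  86: 3
  ...
A maximum chain: 1 < 2 < 10 < 430
Number of elements in the longest chain: 4


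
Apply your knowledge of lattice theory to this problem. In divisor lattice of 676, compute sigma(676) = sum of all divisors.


sigma(n) = sum of divisors.
Divisors of 676: [1, 2, 4, 13, 26, 52, 169, 338, 676]
Sum = 1281


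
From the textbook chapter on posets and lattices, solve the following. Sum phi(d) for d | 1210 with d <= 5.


Divisors of 1210 up to 5: [1, 2, 5]
phi values: [1, 1, 4]
Sum = 6


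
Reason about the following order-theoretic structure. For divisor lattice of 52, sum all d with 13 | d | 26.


Interval [13,26] in divisors of 52: [13, 26]
Sum = 39


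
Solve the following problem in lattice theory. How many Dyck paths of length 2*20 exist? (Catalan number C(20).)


C(n) = C(2n, n) / (n+1).
C(40, 20) = 137846528820
C(20) = 137846528820 / 21 = 6564120420


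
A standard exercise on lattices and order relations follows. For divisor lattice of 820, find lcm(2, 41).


In a divisor lattice, join = lcm (least common multiple).
Compute lcm iteratively: start with first element, then lcm(current, next).
Elements: [2, 41]
lcm(2,41) = 82
Final lcm = 82


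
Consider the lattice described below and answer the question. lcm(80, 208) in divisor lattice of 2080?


Join=lcm.
gcd(80,208)=16
lcm=1040


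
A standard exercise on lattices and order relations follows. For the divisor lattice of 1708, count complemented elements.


An element a is complemented if some b has a meet b = bottom, a join b = top.
a is complemented iff gcd(a, n/a)=1, i.e. a is a unitary divisor of 1708.
Complemented elements: 1, 4, 7, 28, 61, 244, ... (2 more)
Count: 8


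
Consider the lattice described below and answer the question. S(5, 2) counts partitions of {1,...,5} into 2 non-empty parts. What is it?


S(n,k) = k*S(n-1,k) + S(n-1,k-1).
S(4,2) = 7, S(4,1) = 1
S(5,2) = 2*7 + 1 = 14 + 1
S(5,2) = 15


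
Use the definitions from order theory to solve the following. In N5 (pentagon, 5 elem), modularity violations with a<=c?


Modular law: if a <= c then a v (b ^ c) = (a v b) ^ c.
Check all triples (a,b,c) with a <= c among 5 elements.
  e.g. a=a, b=c, c=b: lhs=a != rhs=b
Total violating triples: 1


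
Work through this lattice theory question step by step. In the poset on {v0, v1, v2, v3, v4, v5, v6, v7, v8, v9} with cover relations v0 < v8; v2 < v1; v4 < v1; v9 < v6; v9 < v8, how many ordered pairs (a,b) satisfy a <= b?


The order relation is {(a,b) : a <= b}, reflexive so it includes (a,a).
Examples: (v0,v0), (v0,v8), (v1,v1), (v2,v1), (v2,v2), ...
Total ordered pairs: 15


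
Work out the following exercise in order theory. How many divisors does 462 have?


Divisors of 462: [1, 2, 3, 6, 7, 11, 14, 21, 22, 33, 42, 66, 77, 154, 231, 462]
Count: 16


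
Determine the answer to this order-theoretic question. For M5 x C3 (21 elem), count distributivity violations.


Distributive law: a ^ (b v c) = (a ^ b) v (a ^ c).
Check all 21^3 = 9261 ordered triples (a,b,c).
  e.g. a=(a1,0), b=(a2,0), c=(a3,0): lhs=(a1,0) != rhs=(0,0)
  e.g. a=(a1,0), b=(a2,0), c=(a3,1): lhs=(a1,0) != rhs=(0,0)
Total violating triples: 1620


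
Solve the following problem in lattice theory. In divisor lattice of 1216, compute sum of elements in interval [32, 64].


Interval [32,64] in divisors of 1216: [32, 64]
Sum = 96


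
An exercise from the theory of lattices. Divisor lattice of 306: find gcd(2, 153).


In a divisor lattice, meet = gcd (greatest common divisor).
By Euclidean algorithm or factoring: gcd(2,153) = 1


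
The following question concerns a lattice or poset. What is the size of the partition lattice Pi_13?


B(n) = number of set partitions of an n-element set.
B(n) satisfies the recurrence: B(n+1) = sum_k C(n,k)*B(k).
B(13) = 27644437


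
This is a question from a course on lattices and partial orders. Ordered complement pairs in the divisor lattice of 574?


Complement pair (a,b): a meet b = bottom, a join b = top.
Here: gcd(a,b)=1 and lcm(a,b)=574, i.e. a*b=574 with a,b coprime.
Pairs found: (1,574), (2,287), (7,82), (14,41), ... (4 more)
Total ordered pairs: 8


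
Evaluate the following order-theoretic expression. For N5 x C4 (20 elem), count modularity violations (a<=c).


Modular law: if a <= c then a v (b ^ c) = (a v b) ^ c.
Check all triples (a,b,c) with a <= c among 20 elements.
  e.g. a=(a,0), b=(c,0), c=(b,0): lhs=(a,0) != rhs=(b,0)
  e.g. a=(a,0), b=(c,1), c=(b,0): lhs=(a,0) != rhs=(b,0)
Total violating triples: 40


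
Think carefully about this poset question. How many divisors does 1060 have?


Divisors of 1060: [1, 2, 4, 5, 10, 20, 53, 106, 212, 265, 530, 1060]
Count: 12


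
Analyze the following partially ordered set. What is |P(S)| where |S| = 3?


Power set = 2^n.
2^3 = 8


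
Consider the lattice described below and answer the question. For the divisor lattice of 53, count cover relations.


A cover relation a -< b holds when a < b with no c strictly between.
Cover relations:
  1 -< 53
Total: 1


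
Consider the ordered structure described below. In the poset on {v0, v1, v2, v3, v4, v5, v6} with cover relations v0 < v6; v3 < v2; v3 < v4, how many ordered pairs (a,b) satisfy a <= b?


The order relation is {(a,b) : a <= b}, reflexive so it includes (a,a).
Examples: (v0,v0), (v0,v6), (v1,v1), (v2,v2), (v3,v2), ...
Total ordered pairs: 10


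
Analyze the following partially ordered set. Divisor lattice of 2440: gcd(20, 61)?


Meet=gcd.
gcd(20,61)=1


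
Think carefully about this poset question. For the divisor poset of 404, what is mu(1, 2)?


In a divisor lattice, mu(a,b) = mu(b/a) where mu is the classical Mobius function.
b/a = 2/1 = 2
Prime factorization of 2: primes [2]
2 is squarefree with 1 prime factor(s), so mu(2) = (-1)^1 = -1


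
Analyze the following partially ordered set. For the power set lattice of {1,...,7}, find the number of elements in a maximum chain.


A chain is a totally ordered subset; we count the number of elements in a maximum chain.
Compute, for each element x, the size of the longest chain ending at x:
  {}: 1
  {1}: 2
  {2}: 2
  {3}: 2
  {4}: 2
  {5}: 2
  ...
A maximum chain: {} < {1} < {1,2} < {1,2,3} < {1,2,3,4} < {1,2,3,4,5} < {1,2,3,4,5,6} < {1,2,3,4,5,6,7}
Number of elements in the longest chain: 8


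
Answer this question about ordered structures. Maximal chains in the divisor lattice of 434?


A maximal chain goes from the minimum element to a maximal element via cover relations.
Counting all min-to-max paths in the cover graph.
Total maximal chains: 6


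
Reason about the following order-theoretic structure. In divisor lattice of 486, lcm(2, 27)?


Join=lcm.
gcd(2,27)=1
lcm=54


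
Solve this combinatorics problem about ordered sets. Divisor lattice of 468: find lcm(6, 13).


In a divisor lattice, join = lcm (least common multiple).
gcd(6,13) = 1
lcm(6,13) = 6*13/gcd = 78/1 = 78


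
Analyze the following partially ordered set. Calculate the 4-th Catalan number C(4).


C(n) = C(2n, n) / (n+1).
C(8, 4) = 70
C(4) = 70 / 5 = 14


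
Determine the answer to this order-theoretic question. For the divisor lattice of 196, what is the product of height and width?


Height = length of longest chain minus 1; width = size of largest antichain.
A maximum chain: 1 | 7 | 49 | 98 | 196  (height 4).
A maximum antichain: {4, 14, 49}  (width 3).
Product = 4 * 3 = 12


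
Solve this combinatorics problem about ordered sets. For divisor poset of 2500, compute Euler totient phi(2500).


phi(n) = n * prod_{p|n} (1 - 1/p).
Prime divisors of 2500: [2, 5]
phi(2500) = 2500 * (1 - 1/2) * (1 - 1/5)
phi(2500) = 1000


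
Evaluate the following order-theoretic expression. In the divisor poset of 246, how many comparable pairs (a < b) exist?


A comparable pair {a,b} has a < b or b < a in the order.
Count unordered pairs where one element is strictly below the other.
Examples: {1,2}, {1,3}, {1,6}, {1,41}, ...
Total comparable pairs: 19


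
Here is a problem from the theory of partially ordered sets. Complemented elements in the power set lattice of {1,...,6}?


An element a is complemented if some b has a meet b = bottom, a join b = top.
every subset A has complement S\A, so all elements are complemented.
Complemented elements: {}, {1}, {2}, {3}, {4}, {5}, ... (58 more)
Count: 64


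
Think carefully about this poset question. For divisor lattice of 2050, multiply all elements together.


Divisors of 2050: [1, 2, 5, 10, 25, 41, 50, 82, 205, 410, 1025, 2050]
Product = n^(d(n)/2) = 2050^(12/2)
Product = 74220378765625000000


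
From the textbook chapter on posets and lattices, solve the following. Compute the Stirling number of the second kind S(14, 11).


S(n,k) = k*S(n-1,k) + S(n-1,k-1).
S(13,11) = 2431, S(13,10) = 39325
S(14,11) = 11*2431 + 39325 = 26741 + 39325
S(14,11) = 66066


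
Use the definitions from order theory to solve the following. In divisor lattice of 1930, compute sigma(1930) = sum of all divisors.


sigma(n) = sum of divisors.
Divisors of 1930: [1, 2, 5, 10, 193, 386, 965, 1930]
Sum = 3492


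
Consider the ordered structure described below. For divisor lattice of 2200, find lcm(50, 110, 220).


In a divisor lattice, join = lcm (least common multiple).
Compute lcm iteratively: start with first element, then lcm(current, next).
Elements: [50, 110, 220]
lcm(50,110) = 550
lcm(550,220) = 1100
Final lcm = 1100


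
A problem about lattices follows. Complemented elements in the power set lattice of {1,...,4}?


An element a is complemented if some b has a meet b = bottom, a join b = top.
every subset A has complement S\A, so all elements are complemented.
Complemented elements: {}, {1}, {2}, {3}, {4}, {1,2}, ... (10 more)
Count: 16


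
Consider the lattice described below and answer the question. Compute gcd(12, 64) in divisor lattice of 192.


In a divisor lattice, meet = gcd (greatest common divisor).
By Euclidean algorithm or factoring: gcd(12,64) = 4


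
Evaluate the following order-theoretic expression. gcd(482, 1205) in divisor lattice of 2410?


Meet=gcd.
gcd(482,1205)=241


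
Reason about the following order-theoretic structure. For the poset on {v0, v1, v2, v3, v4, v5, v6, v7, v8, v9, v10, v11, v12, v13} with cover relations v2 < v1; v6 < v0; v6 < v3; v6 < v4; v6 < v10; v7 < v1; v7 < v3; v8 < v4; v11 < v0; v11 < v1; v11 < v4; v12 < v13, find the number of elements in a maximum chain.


A chain is a totally ordered subset; we count the number of elements in a maximum chain.
Compute, for each element x, the size of the longest chain ending at x:
  v2: 1
  v5: 1
  v6: 1
  v7: 1
  v8: 1
  v9: 1
  ...
A maximum chain: v6 < v0
Number of elements in the longest chain: 2


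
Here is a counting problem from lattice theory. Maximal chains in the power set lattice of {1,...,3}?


A maximal chain goes from the minimum element to a maximal element via cover relations.
Counting all min-to-max paths in the cover graph.
Total maximal chains: 6


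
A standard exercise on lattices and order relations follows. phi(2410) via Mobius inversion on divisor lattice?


phi(n) = n * prod_{p|n} (1 - 1/p).
Prime divisors of 2410: [2, 5, 241]
phi(2410) = 2410 * (1 - 1/2) * (1 - 1/5) * (1 - 1/241)
phi(2410) = 960


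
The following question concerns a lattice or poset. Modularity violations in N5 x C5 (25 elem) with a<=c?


Modular law: if a <= c then a v (b ^ c) = (a v b) ^ c.
Check all triples (a,b,c) with a <= c among 25 elements.
  e.g. a=(a,0), b=(c,0), c=(b,0): lhs=(a,0) != rhs=(b,0)
  e.g. a=(a,0), b=(c,1), c=(b,0): lhs=(a,0) != rhs=(b,0)
Total violating triples: 75


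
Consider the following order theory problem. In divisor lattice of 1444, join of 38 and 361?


In a divisor lattice, join = lcm (least common multiple).
gcd(38,361) = 19
lcm(38,361) = 38*361/gcd = 13718/19 = 722


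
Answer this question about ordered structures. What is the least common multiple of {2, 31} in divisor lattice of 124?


In a divisor lattice, join = lcm (least common multiple).
Compute lcm iteratively: start with first element, then lcm(current, next).
Elements: [2, 31]
lcm(2,31) = 62
Final lcm = 62


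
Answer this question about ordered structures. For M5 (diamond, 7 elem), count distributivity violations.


Distributive law: a ^ (b v c) = (a ^ b) v (a ^ c).
Check all 7^3 = 343 ordered triples (a,b,c).
  e.g. a=a1, b=a2, c=a3: lhs=a1 != rhs=0
  e.g. a=a1, b=a2, c=a4: lhs=a1 != rhs=0
Total violating triples: 60


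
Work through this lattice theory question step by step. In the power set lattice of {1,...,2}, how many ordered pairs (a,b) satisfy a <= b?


The order relation is {(a,b) : a <= b}, reflexive so it includes (a,a).
Examples: ({},{}), ({},{1,2}), ({},{1}), ({},{2}), ({1,2},{1,2}), ...
Total ordered pairs: 9


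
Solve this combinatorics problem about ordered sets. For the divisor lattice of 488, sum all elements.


sigma(n) = sum of divisors.
Divisors of 488: [1, 2, 4, 8, 61, 122, 244, 488]
Sum = 930


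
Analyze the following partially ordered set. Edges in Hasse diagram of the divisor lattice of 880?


A cover relation a -< b holds when a < b with no c strictly between.
Cover relations:
  1 -< 2
  1 -< 5
  1 -< 11
  2 -< 4
  2 -< 10
  2 -< 22
  4 -< 8
  4 -< 20
  ...28 more
Total: 36


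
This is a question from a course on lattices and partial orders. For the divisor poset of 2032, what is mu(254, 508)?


In a divisor lattice, mu(a,b) = mu(b/a) where mu is the classical Mobius function.
b/a = 508/254 = 2
Prime factorization of 2: primes [2]
2 is squarefree with 1 prime factor(s), so mu(2) = (-1)^1 = -1


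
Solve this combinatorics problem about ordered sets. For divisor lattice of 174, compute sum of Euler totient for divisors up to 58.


Divisors of 174 up to 58: [1, 2, 3, 6, 29, 58]
phi values: [1, 1, 2, 2, 28, 28]
Sum = 62
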